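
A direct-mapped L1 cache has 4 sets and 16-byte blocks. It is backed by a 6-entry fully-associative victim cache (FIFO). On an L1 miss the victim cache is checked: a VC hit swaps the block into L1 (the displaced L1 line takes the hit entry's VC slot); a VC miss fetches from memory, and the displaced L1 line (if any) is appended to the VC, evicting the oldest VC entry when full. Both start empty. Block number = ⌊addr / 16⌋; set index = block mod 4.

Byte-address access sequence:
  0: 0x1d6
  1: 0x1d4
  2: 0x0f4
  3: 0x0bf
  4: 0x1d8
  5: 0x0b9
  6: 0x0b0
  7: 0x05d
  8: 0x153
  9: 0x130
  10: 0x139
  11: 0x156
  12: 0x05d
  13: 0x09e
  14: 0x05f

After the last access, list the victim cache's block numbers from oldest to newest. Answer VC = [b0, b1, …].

VC = [15, 29, 21, 11, 9]

  [0] addr=0x1d6 blk=29 s=1: MISS | VC []
  [1] addr=0x1d4 blk=29 s=1: L1-HIT | VC []
  [2] addr=0xf4 blk=15 s=3: MISS | VC []
  [3] addr=0xbf blk=11 s=3: MISS | VC [15]
  [4] addr=0x1d8 blk=29 s=1: L1-HIT | VC [15]
  [5] addr=0xb9 blk=11 s=3: L1-HIT | VC [15]
  [6] addr=0xb0 blk=11 s=3: L1-HIT | VC [15]
  [7] addr=0x5d blk=5 s=1: MISS | VC [15, 29]
  [8] addr=0x153 blk=21 s=1: MISS | VC [15, 29, 5]
  [9] addr=0x130 blk=19 s=3: MISS | VC [15, 29, 5, 11]
  [10] addr=0x139 blk=19 s=3: L1-HIT | VC [15, 29, 5, 11]
  [11] addr=0x156 blk=21 s=1: L1-HIT | VC [15, 29, 5, 11]
  [12] addr=0x5d blk=5 s=1: VC-HIT | VC [15, 29, 21, 11]
  [13] addr=0x9e blk=9 s=1: MISS | VC [15, 29, 21, 11, 5]
  [14] addr=0x5f blk=5 s=1: VC-HIT | VC [15, 29, 21, 11, 9]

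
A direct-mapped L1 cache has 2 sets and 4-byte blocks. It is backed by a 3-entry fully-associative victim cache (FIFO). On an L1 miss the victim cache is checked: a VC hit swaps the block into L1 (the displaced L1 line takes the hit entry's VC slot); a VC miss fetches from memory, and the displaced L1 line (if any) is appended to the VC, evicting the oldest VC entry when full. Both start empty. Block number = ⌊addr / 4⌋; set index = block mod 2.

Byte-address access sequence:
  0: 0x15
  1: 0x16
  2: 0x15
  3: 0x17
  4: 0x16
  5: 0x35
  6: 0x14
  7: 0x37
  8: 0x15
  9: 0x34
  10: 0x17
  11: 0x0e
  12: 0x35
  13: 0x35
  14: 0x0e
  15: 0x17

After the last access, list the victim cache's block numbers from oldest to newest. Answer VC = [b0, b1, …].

0: 0x15 (blk 5, set 1) → MISS  vc=[]
1: 0x16 (blk 5, set 1) → L1-HIT  vc=[]
2: 0x15 (blk 5, set 1) → L1-HIT  vc=[]
3: 0x17 (blk 5, set 1) → L1-HIT  vc=[]
4: 0x16 (blk 5, set 1) → L1-HIT  vc=[]
5: 0x35 (blk 13, set 1) → MISS  vc=[5]
6: 0x14 (blk 5, set 1) → VC-HIT  vc=[13]
7: 0x37 (blk 13, set 1) → VC-HIT  vc=[5]
8: 0x15 (blk 5, set 1) → VC-HIT  vc=[13]
9: 0x34 (blk 13, set 1) → VC-HIT  vc=[5]
10: 0x17 (blk 5, set 1) → VC-HIT  vc=[13]
11: 0xe (blk 3, set 1) → MISS  vc=[13, 5]
12: 0x35 (blk 13, set 1) → VC-HIT  vc=[3, 5]
13: 0x35 (blk 13, set 1) → L1-HIT  vc=[3, 5]
14: 0xe (blk 3, set 1) → VC-HIT  vc=[13, 5]
15: 0x17 (blk 5, set 1) → VC-HIT  vc=[13, 3]

VC = [13, 3]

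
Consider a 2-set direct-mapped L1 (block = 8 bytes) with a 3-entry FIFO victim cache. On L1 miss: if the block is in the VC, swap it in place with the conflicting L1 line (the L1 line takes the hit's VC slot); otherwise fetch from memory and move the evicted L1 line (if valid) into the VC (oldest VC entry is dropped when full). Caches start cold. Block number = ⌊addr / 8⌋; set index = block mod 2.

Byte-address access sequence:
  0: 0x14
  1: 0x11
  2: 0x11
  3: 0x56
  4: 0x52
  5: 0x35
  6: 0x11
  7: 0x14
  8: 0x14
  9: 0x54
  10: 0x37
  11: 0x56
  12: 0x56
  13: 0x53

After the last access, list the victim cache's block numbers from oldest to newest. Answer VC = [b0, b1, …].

VC = [6, 2]

0: 0x14 (blk 2, set 0) → MISS  vc=[]
1: 0x11 (blk 2, set 0) → L1-HIT  vc=[]
2: 0x11 (blk 2, set 0) → L1-HIT  vc=[]
3: 0x56 (blk 10, set 0) → MISS  vc=[2]
4: 0x52 (blk 10, set 0) → L1-HIT  vc=[2]
5: 0x35 (blk 6, set 0) → MISS  vc=[2, 10]
6: 0x11 (blk 2, set 0) → VC-HIT  vc=[6, 10]
7: 0x14 (blk 2, set 0) → L1-HIT  vc=[6, 10]
8: 0x14 (blk 2, set 0) → L1-HIT  vc=[6, 10]
9: 0x54 (blk 10, set 0) → VC-HIT  vc=[6, 2]
10: 0x37 (blk 6, set 0) → VC-HIT  vc=[10, 2]
11: 0x56 (blk 10, set 0) → VC-HIT  vc=[6, 2]
12: 0x56 (blk 10, set 0) → L1-HIT  vc=[6, 2]
13: 0x53 (blk 10, set 0) → L1-HIT  vc=[6, 2]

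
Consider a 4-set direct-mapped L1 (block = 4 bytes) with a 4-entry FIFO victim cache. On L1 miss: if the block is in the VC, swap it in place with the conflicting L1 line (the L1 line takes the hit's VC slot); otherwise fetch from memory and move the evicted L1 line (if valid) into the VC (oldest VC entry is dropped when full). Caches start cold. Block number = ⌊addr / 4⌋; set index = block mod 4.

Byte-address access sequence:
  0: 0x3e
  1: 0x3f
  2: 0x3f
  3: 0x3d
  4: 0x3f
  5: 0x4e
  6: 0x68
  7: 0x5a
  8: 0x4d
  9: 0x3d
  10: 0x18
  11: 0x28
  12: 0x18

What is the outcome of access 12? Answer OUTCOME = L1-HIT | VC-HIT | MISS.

  [0] addr=0x3e blk=15 s=3: MISS | VC []
  [1] addr=0x3f blk=15 s=3: L1-HIT | VC []
  [2] addr=0x3f blk=15 s=3: L1-HIT | VC []
  [3] addr=0x3d blk=15 s=3: L1-HIT | VC []
  [4] addr=0x3f blk=15 s=3: L1-HIT | VC []
  [5] addr=0x4e blk=19 s=3: MISS | VC [15]
  [6] addr=0x68 blk=26 s=2: MISS | VC [15]
  [7] addr=0x5a blk=22 s=2: MISS | VC [15, 26]
  [8] addr=0x4d blk=19 s=3: L1-HIT | VC [15, 26]
  [9] addr=0x3d blk=15 s=3: VC-HIT | VC [19, 26]
  [10] addr=0x18 blk=6 s=2: MISS | VC [19, 26, 22]
  [11] addr=0x28 blk=10 s=2: MISS | VC [19, 26, 22, 6]
  [12] addr=0x18 blk=6 s=2: VC-HIT | VC [19, 26, 22, 10]

OUTCOME = VC-HIT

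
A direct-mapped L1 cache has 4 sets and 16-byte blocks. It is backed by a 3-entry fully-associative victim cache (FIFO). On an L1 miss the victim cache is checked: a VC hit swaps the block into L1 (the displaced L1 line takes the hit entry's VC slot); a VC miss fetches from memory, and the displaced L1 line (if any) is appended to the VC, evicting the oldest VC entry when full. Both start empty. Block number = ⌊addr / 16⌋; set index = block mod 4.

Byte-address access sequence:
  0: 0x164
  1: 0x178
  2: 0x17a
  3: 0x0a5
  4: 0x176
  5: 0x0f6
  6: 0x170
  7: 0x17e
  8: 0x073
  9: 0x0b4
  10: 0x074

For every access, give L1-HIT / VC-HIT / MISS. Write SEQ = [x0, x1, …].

SEQ = [MISS, MISS, L1-HIT, MISS, L1-HIT, MISS, VC-HIT, L1-HIT, MISS, MISS, VC-HIT]

0: 0x164 (blk 22, set 2) → MISS  vc=[]
1: 0x178 (blk 23, set 3) → MISS  vc=[]
2: 0x17a (blk 23, set 3) → L1-HIT  vc=[]
3: 0xa5 (blk 10, set 2) → MISS  vc=[22]
4: 0x176 (blk 23, set 3) → L1-HIT  vc=[22]
5: 0xf6 (blk 15, set 3) → MISS  vc=[22, 23]
6: 0x170 (blk 23, set 3) → VC-HIT  vc=[22, 15]
7: 0x17e (blk 23, set 3) → L1-HIT  vc=[22, 15]
8: 0x73 (blk 7, set 3) → MISS  vc=[22, 15, 23]
9: 0xb4 (blk 11, set 3) → MISS  vc=[15, 23, 7]
10: 0x74 (blk 7, set 3) → VC-HIT  vc=[15, 23, 11]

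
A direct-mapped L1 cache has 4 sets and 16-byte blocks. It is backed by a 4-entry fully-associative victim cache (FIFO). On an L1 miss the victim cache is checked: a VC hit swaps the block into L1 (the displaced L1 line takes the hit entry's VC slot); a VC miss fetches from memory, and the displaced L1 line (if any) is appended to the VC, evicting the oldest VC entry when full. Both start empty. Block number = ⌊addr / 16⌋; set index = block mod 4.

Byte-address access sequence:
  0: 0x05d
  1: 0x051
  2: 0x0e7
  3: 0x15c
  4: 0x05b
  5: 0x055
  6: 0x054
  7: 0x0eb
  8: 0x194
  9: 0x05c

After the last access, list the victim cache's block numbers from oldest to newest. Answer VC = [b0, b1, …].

#0 0x5d→b5/s1 MISS; vc=[]
#1 0x51→b5/s1 L1-HIT; vc=[]
#2 0xe7→b14/s2 MISS; vc=[]
#3 0x15c→b21/s1 MISS; vc=[5]
#4 0x5b→b5/s1 VC-HIT; vc=[21]
#5 0x55→b5/s1 L1-HIT; vc=[21]
#6 0x54→b5/s1 L1-HIT; vc=[21]
#7 0xeb→b14/s2 L1-HIT; vc=[21]
#8 0x194→b25/s1 MISS; vc=[21,5]
#9 0x5c→b5/s1 VC-HIT; vc=[21,25]

VC = [21, 25]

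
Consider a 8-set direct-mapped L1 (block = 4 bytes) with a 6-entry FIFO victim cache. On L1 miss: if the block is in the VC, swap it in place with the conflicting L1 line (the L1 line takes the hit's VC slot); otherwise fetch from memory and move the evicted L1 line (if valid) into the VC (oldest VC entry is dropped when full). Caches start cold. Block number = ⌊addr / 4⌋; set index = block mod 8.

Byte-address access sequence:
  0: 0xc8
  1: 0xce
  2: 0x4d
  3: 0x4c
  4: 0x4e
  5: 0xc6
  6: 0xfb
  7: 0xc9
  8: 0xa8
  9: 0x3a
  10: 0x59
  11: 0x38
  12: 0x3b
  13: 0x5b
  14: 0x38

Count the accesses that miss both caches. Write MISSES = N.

MISSES = 8

  [0] addr=0xc8 blk=50 s=2: MISS | VC []
  [1] addr=0xce blk=51 s=3: MISS | VC []
  [2] addr=0x4d blk=19 s=3: MISS | VC [51]
  [3] addr=0x4c blk=19 s=3: L1-HIT | VC [51]
  [4] addr=0x4e blk=19 s=3: L1-HIT | VC [51]
  [5] addr=0xc6 blk=49 s=1: MISS | VC [51]
  [6] addr=0xfb blk=62 s=6: MISS | VC [51]
  [7] addr=0xc9 blk=50 s=2: L1-HIT | VC [51]
  [8] addr=0xa8 blk=42 s=2: MISS | VC [51, 50]
  [9] addr=0x3a blk=14 s=6: MISS | VC [51, 50, 62]
  [10] addr=0x59 blk=22 s=6: MISS | VC [51, 50, 62, 14]
  [11] addr=0x38 blk=14 s=6: VC-HIT | VC [51, 50, 62, 22]
  [12] addr=0x3b blk=14 s=6: L1-HIT | VC [51, 50, 62, 22]
  [13] addr=0x5b blk=22 s=6: VC-HIT | VC [51, 50, 62, 14]
  [14] addr=0x38 blk=14 s=6: VC-HIT | VC [51, 50, 62, 22]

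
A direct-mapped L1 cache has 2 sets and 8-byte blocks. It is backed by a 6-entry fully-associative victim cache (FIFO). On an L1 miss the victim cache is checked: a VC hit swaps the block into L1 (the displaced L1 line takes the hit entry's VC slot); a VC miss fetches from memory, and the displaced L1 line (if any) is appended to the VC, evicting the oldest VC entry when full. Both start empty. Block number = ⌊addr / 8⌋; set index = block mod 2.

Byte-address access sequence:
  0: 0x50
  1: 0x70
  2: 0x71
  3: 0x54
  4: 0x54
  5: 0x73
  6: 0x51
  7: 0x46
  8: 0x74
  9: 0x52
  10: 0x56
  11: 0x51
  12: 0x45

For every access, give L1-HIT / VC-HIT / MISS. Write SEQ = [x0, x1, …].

#0 0x50→b10/s0 MISS; vc=[]
#1 0x70→b14/s0 MISS; vc=[10]
#2 0x71→b14/s0 L1-HIT; vc=[10]
#3 0x54→b10/s0 VC-HIT; vc=[14]
#4 0x54→b10/s0 L1-HIT; vc=[14]
#5 0x73→b14/s0 VC-HIT; vc=[10]
#6 0x51→b10/s0 VC-HIT; vc=[14]
#7 0x46→b8/s0 MISS; vc=[14,10]
#8 0x74→b14/s0 VC-HIT; vc=[8,10]
#9 0x52→b10/s0 VC-HIT; vc=[8,14]
#10 0x56→b10/s0 L1-HIT; vc=[8,14]
#11 0x51→b10/s0 L1-HIT; vc=[8,14]
#12 0x45→b8/s0 VC-HIT; vc=[10,14]

SEQ = [MISS, MISS, L1-HIT, VC-HIT, L1-HIT, VC-HIT, VC-HIT, MISS, VC-HIT, VC-HIT, L1-HIT, L1-HIT, VC-HIT]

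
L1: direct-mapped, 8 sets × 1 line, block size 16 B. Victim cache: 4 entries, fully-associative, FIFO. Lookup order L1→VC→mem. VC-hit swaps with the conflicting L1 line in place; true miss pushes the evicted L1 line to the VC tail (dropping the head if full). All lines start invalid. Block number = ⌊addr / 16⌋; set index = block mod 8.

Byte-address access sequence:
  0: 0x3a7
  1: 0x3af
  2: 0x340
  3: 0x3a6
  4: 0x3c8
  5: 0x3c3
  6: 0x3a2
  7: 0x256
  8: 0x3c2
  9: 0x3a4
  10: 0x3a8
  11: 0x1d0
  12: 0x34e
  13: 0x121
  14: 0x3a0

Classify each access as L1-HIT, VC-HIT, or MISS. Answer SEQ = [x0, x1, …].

SEQ = [MISS, L1-HIT, MISS, L1-HIT, MISS, L1-HIT, L1-HIT, MISS, L1-HIT, L1-HIT, L1-HIT, MISS, VC-HIT, MISS, VC-HIT]

#0 0x3a7→b58/s2 MISS; vc=[]
#1 0x3af→b58/s2 L1-HIT; vc=[]
#2 0x340→b52/s4 MISS; vc=[]
#3 0x3a6→b58/s2 L1-HIT; vc=[]
#4 0x3c8→b60/s4 MISS; vc=[52]
#5 0x3c3→b60/s4 L1-HIT; vc=[52]
#6 0x3a2→b58/s2 L1-HIT; vc=[52]
#7 0x256→b37/s5 MISS; vc=[52]
#8 0x3c2→b60/s4 L1-HIT; vc=[52]
#9 0x3a4→b58/s2 L1-HIT; vc=[52]
#10 0x3a8→b58/s2 L1-HIT; vc=[52]
#11 0x1d0→b29/s5 MISS; vc=[52,37]
#12 0x34e→b52/s4 VC-HIT; vc=[60,37]
#13 0x121→b18/s2 MISS; vc=[60,37,58]
#14 0x3a0→b58/s2 VC-HIT; vc=[60,37,18]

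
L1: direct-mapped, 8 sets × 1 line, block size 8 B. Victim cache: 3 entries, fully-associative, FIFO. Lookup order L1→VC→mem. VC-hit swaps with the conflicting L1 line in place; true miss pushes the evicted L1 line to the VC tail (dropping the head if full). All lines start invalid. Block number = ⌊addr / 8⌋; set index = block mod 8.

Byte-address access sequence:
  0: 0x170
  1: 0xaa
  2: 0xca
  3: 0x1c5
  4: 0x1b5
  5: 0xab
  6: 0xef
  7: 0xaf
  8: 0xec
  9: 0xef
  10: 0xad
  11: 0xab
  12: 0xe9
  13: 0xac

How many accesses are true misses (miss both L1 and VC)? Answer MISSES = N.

#0 0x170→b46/s6 MISS; vc=[]
#1 0xaa→b21/s5 MISS; vc=[]
#2 0xca→b25/s1 MISS; vc=[]
#3 0x1c5→b56/s0 MISS; vc=[]
#4 0x1b5→b54/s6 MISS; vc=[46]
#5 0xab→b21/s5 L1-HIT; vc=[46]
#6 0xef→b29/s5 MISS; vc=[46,21]
#7 0xaf→b21/s5 VC-HIT; vc=[46,29]
#8 0xec→b29/s5 VC-HIT; vc=[46,21]
#9 0xef→b29/s5 L1-HIT; vc=[46,21]
#10 0xad→b21/s5 VC-HIT; vc=[46,29]
#11 0xab→b21/s5 L1-HIT; vc=[46,29]
#12 0xe9→b29/s5 VC-HIT; vc=[46,21]
#13 0xac→b21/s5 VC-HIT; vc=[46,29]

MISSES = 6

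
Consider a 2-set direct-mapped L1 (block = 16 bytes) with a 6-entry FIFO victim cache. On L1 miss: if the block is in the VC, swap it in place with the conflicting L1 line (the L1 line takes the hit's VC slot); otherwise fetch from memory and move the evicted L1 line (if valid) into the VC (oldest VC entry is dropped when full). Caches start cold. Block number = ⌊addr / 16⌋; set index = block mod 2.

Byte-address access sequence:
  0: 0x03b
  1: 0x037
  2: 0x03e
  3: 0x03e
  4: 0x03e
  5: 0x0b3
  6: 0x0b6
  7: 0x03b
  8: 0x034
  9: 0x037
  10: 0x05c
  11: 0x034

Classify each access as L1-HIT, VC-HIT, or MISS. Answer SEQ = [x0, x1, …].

0: 0x3b (blk 3, set 1) → MISS  vc=[]
1: 0x37 (blk 3, set 1) → L1-HIT  vc=[]
2: 0x3e (blk 3, set 1) → L1-HIT  vc=[]
3: 0x3e (blk 3, set 1) → L1-HIT  vc=[]
4: 0x3e (blk 3, set 1) → L1-HIT  vc=[]
5: 0xb3 (blk 11, set 1) → MISS  vc=[3]
6: 0xb6 (blk 11, set 1) → L1-HIT  vc=[3]
7: 0x3b (blk 3, set 1) → VC-HIT  vc=[11]
8: 0x34 (blk 3, set 1) → L1-HIT  vc=[11]
9: 0x37 (blk 3, set 1) → L1-HIT  vc=[11]
10: 0x5c (blk 5, set 1) → MISS  vc=[11, 3]
11: 0x34 (blk 3, set 1) → VC-HIT  vc=[11, 5]

SEQ = [MISS, L1-HIT, L1-HIT, L1-HIT, L1-HIT, MISS, L1-HIT, VC-HIT, L1-HIT, L1-HIT, MISS, VC-HIT]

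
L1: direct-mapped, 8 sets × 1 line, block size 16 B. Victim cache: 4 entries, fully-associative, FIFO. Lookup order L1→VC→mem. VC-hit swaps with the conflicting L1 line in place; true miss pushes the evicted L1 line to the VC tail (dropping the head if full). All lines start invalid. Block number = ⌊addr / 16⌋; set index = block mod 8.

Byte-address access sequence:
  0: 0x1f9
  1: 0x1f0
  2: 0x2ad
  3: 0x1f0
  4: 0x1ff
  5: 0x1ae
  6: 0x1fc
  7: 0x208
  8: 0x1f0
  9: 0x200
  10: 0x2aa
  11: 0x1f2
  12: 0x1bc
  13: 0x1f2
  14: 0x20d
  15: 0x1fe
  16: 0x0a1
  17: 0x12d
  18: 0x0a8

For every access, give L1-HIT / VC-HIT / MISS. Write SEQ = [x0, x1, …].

0: 0x1f9 (blk 31, set 7) → MISS  vc=[]
1: 0x1f0 (blk 31, set 7) → L1-HIT  vc=[]
2: 0x2ad (blk 42, set 2) → MISS  vc=[]
3: 0x1f0 (blk 31, set 7) → L1-HIT  vc=[]
4: 0x1ff (blk 31, set 7) → L1-HIT  vc=[]
5: 0x1ae (blk 26, set 2) → MISS  vc=[42]
6: 0x1fc (blk 31, set 7) → L1-HIT  vc=[42]
7: 0x208 (blk 32, set 0) → MISS  vc=[42]
8: 0x1f0 (blk 31, set 7) → L1-HIT  vc=[42]
9: 0x200 (blk 32, set 0) → L1-HIT  vc=[42]
10: 0x2aa (blk 42, set 2) → VC-HIT  vc=[26]
11: 0x1f2 (blk 31, set 7) → L1-HIT  vc=[26]
12: 0x1bc (blk 27, set 3) → MISS  vc=[26]
13: 0x1f2 (blk 31, set 7) → L1-HIT  vc=[26]
14: 0x20d (blk 32, set 0) → L1-HIT  vc=[26]
15: 0x1fe (blk 31, set 7) → L1-HIT  vc=[26]
16: 0xa1 (blk 10, set 2) → MISS  vc=[26, 42]
17: 0x12d (blk 18, set 2) → MISS  vc=[26, 42, 10]
18: 0xa8 (blk 10, set 2) → VC-HIT  vc=[26, 42, 18]

SEQ = [MISS, L1-HIT, MISS, L1-HIT, L1-HIT, MISS, L1-HIT, MISS, L1-HIT, L1-HIT, VC-HIT, L1-HIT, MISS, L1-HIT, L1-HIT, L1-HIT, MISS, MISS, VC-HIT]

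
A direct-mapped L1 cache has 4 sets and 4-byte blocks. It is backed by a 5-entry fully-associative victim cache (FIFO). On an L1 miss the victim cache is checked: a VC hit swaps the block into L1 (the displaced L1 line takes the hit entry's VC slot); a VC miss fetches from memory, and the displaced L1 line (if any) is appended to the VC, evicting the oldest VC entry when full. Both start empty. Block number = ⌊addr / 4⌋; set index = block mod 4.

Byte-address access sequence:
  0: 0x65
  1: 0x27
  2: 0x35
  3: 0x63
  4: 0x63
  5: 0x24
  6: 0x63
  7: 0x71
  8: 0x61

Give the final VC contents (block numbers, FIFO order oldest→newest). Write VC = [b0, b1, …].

VC = [25, 13, 28]

  [0] addr=0x65 blk=25 s=1: MISS | VC []
  [1] addr=0x27 blk=9 s=1: MISS | VC [25]
  [2] addr=0x35 blk=13 s=1: MISS | VC [25, 9]
  [3] addr=0x63 blk=24 s=0: MISS | VC [25, 9]
  [4] addr=0x63 blk=24 s=0: L1-HIT | VC [25, 9]
  [5] addr=0x24 blk=9 s=1: VC-HIT | VC [25, 13]
  [6] addr=0x63 blk=24 s=0: L1-HIT | VC [25, 13]
  [7] addr=0x71 blk=28 s=0: MISS | VC [25, 13, 24]
  [8] addr=0x61 blk=24 s=0: VC-HIT | VC [25, 13, 28]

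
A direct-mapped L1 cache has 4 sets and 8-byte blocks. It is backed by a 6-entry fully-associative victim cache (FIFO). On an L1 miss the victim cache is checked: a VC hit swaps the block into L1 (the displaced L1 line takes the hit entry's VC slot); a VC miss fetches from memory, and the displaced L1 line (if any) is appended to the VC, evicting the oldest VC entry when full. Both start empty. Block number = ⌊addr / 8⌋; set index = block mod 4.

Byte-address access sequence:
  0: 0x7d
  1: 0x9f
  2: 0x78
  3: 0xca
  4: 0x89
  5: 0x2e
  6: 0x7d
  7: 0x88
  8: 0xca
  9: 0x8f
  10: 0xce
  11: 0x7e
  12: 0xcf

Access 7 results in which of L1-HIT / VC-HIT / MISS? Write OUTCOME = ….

0: 0x7d (blk 15, set 3) → MISS  vc=[]
1: 0x9f (blk 19, set 3) → MISS  vc=[15]
2: 0x78 (blk 15, set 3) → VC-HIT  vc=[19]
3: 0xca (blk 25, set 1) → MISS  vc=[19]
4: 0x89 (blk 17, set 1) → MISS  vc=[19, 25]
5: 0x2e (blk 5, set 1) → MISS  vc=[19, 25, 17]
6: 0x7d (blk 15, set 3) → L1-HIT  vc=[19, 25, 17]
7: 0x88 (blk 17, set 1) → VC-HIT  vc=[19, 25, 5]
8: 0xca (blk 25, set 1) → VC-HIT  vc=[19, 17, 5]
9: 0x8f (blk 17, set 1) → VC-HIT  vc=[19, 25, 5]
10: 0xce (blk 25, set 1) → VC-HIT  vc=[19, 17, 5]
11: 0x7e (blk 15, set 3) → L1-HIT  vc=[19, 17, 5]
12: 0xcf (blk 25, set 1) → L1-HIT  vc=[19, 17, 5]

OUTCOME = VC-HIT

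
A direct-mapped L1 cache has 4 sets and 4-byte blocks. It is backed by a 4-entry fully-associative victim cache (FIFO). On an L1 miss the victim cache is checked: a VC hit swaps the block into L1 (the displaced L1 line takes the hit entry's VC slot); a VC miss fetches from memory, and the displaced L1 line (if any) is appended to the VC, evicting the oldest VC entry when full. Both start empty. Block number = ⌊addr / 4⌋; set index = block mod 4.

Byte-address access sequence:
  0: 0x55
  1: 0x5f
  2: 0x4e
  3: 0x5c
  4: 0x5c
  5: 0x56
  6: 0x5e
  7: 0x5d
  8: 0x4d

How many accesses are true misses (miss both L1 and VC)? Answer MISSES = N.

MISSES = 3

  [0] addr=0x55 blk=21 s=1: MISS | VC []
  [1] addr=0x5f blk=23 s=3: MISS | VC []
  [2] addr=0x4e blk=19 s=3: MISS | VC [23]
  [3] addr=0x5c blk=23 s=3: VC-HIT | VC [19]
  [4] addr=0x5c blk=23 s=3: L1-HIT | VC [19]
  [5] addr=0x56 blk=21 s=1: L1-HIT | VC [19]
  [6] addr=0x5e blk=23 s=3: L1-HIT | VC [19]
  [7] addr=0x5d blk=23 s=3: L1-HIT | VC [19]
  [8] addr=0x4d blk=19 s=3: VC-HIT | VC [23]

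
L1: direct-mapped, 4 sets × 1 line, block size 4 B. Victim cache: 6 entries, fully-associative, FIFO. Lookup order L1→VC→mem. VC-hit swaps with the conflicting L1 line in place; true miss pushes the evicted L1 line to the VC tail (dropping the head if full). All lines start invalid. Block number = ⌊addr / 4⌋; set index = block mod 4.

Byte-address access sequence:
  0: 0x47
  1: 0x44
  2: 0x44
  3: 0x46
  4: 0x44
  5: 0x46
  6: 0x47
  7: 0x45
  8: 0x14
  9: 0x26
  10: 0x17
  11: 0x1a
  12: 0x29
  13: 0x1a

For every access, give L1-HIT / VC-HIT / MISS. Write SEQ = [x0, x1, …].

SEQ = [MISS, L1-HIT, L1-HIT, L1-HIT, L1-HIT, L1-HIT, L1-HIT, L1-HIT, MISS, MISS, VC-HIT, MISS, MISS, VC-HIT]

  [0] addr=0x47 blk=17 s=1: MISS | VC []
  [1] addr=0x44 blk=17 s=1: L1-HIT | VC []
  [2] addr=0x44 blk=17 s=1: L1-HIT | VC []
  [3] addr=0x46 blk=17 s=1: L1-HIT | VC []
  [4] addr=0x44 blk=17 s=1: L1-HIT | VC []
  [5] addr=0x46 blk=17 s=1: L1-HIT | VC []
  [6] addr=0x47 blk=17 s=1: L1-HIT | VC []
  [7] addr=0x45 blk=17 s=1: L1-HIT | VC []
  [8] addr=0x14 blk=5 s=1: MISS | VC [17]
  [9] addr=0x26 blk=9 s=1: MISS | VC [17, 5]
  [10] addr=0x17 blk=5 s=1: VC-HIT | VC [17, 9]
  [11] addr=0x1a blk=6 s=2: MISS | VC [17, 9]
  [12] addr=0x29 blk=10 s=2: MISS | VC [17, 9, 6]
  [13] addr=0x1a blk=6 s=2: VC-HIT | VC [17, 9, 10]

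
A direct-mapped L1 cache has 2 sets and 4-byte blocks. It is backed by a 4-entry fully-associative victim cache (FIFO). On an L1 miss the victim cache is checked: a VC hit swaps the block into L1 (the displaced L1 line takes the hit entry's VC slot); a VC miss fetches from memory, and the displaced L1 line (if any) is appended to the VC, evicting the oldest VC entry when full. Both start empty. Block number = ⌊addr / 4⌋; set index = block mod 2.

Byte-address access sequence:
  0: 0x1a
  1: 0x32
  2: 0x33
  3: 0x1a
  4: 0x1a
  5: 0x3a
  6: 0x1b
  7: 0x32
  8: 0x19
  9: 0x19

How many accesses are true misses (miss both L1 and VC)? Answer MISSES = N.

MISSES = 3

#0 0x1a→b6/s0 MISS; vc=[]
#1 0x32→b12/s0 MISS; vc=[6]
#2 0x33→b12/s0 L1-HIT; vc=[6]
#3 0x1a→b6/s0 VC-HIT; vc=[12]
#4 0x1a→b6/s0 L1-HIT; vc=[12]
#5 0x3a→b14/s0 MISS; vc=[12,6]
#6 0x1b→b6/s0 VC-HIT; vc=[12,14]
#7 0x32→b12/s0 VC-HIT; vc=[6,14]
#8 0x19→b6/s0 VC-HIT; vc=[12,14]
#9 0x19→b6/s0 L1-HIT; vc=[12,14]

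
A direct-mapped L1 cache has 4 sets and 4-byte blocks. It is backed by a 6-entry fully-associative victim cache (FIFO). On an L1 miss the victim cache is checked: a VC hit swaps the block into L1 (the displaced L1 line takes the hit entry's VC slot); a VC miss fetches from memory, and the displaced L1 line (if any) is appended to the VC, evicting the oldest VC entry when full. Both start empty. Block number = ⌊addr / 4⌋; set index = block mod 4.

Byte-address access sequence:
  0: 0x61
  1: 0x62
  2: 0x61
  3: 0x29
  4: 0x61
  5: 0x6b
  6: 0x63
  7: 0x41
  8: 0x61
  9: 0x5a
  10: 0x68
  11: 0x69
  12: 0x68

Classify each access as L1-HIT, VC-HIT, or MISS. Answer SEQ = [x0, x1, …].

SEQ = [MISS, L1-HIT, L1-HIT, MISS, L1-HIT, MISS, L1-HIT, MISS, VC-HIT, MISS, VC-HIT, L1-HIT, L1-HIT]

  [0] addr=0x61 blk=24 s=0: MISS | VC []
  [1] addr=0x62 blk=24 s=0: L1-HIT | VC []
  [2] addr=0x61 blk=24 s=0: L1-HIT | VC []
  [3] addr=0x29 blk=10 s=2: MISS | VC []
  [4] addr=0x61 blk=24 s=0: L1-HIT | VC []
  [5] addr=0x6b blk=26 s=2: MISS | VC [10]
  [6] addr=0x63 blk=24 s=0: L1-HIT | VC [10]
  [7] addr=0x41 blk=16 s=0: MISS | VC [10, 24]
  [8] addr=0x61 blk=24 s=0: VC-HIT | VC [10, 16]
  [9] addr=0x5a blk=22 s=2: MISS | VC [10, 16, 26]
  [10] addr=0x68 blk=26 s=2: VC-HIT | VC [10, 16, 22]
  [11] addr=0x69 blk=26 s=2: L1-HIT | VC [10, 16, 22]
  [12] addr=0x68 blk=26 s=2: L1-HIT | VC [10, 16, 22]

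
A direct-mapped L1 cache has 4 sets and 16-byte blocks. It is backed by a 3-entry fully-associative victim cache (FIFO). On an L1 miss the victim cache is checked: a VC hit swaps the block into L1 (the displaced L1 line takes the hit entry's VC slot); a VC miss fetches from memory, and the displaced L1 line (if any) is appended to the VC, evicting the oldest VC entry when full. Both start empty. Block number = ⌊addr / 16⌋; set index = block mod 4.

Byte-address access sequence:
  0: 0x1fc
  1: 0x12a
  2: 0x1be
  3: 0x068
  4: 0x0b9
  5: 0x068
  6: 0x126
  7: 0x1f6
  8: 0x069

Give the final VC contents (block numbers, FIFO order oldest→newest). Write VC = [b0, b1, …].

VC = [11, 18, 27]

0: 0x1fc (blk 31, set 3) → MISS  vc=[]
1: 0x12a (blk 18, set 2) → MISS  vc=[]
2: 0x1be (blk 27, set 3) → MISS  vc=[31]
3: 0x68 (blk 6, set 2) → MISS  vc=[31, 18]
4: 0xb9 (blk 11, set 3) → MISS  vc=[31, 18, 27]
5: 0x68 (blk 6, set 2) → L1-HIT  vc=[31, 18, 27]
6: 0x126 (blk 18, set 2) → VC-HIT  vc=[31, 6, 27]
7: 0x1f6 (blk 31, set 3) → VC-HIT  vc=[11, 6, 27]
8: 0x69 (blk 6, set 2) → VC-HIT  vc=[11, 18, 27]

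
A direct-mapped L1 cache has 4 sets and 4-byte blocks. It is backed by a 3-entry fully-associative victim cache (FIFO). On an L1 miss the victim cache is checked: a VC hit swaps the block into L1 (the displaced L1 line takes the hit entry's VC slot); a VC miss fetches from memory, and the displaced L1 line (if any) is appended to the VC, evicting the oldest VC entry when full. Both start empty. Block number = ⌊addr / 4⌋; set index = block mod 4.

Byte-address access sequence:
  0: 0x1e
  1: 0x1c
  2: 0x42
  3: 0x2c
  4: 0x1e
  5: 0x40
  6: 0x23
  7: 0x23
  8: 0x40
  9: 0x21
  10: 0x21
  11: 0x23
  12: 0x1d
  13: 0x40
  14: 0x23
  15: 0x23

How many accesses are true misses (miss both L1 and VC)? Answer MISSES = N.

#0 0x1e→b7/s3 MISS; vc=[]
#1 0x1c→b7/s3 L1-HIT; vc=[]
#2 0x42→b16/s0 MISS; vc=[]
#3 0x2c→b11/s3 MISS; vc=[7]
#4 0x1e→b7/s3 VC-HIT; vc=[11]
#5 0x40→b16/s0 L1-HIT; vc=[11]
#6 0x23→b8/s0 MISS; vc=[11,16]
#7 0x23→b8/s0 L1-HIT; vc=[11,16]
#8 0x40→b16/s0 VC-HIT; vc=[11,8]
#9 0x21→b8/s0 VC-HIT; vc=[11,16]
#10 0x21→b8/s0 L1-HIT; vc=[11,16]
#11 0x23→b8/s0 L1-HIT; vc=[11,16]
#12 0x1d→b7/s3 L1-HIT; vc=[11,16]
#13 0x40→b16/s0 VC-HIT; vc=[11,8]
#14 0x23→b8/s0 VC-HIT; vc=[11,16]
#15 0x23→b8/s0 L1-HIT; vc=[11,16]

MISSES = 4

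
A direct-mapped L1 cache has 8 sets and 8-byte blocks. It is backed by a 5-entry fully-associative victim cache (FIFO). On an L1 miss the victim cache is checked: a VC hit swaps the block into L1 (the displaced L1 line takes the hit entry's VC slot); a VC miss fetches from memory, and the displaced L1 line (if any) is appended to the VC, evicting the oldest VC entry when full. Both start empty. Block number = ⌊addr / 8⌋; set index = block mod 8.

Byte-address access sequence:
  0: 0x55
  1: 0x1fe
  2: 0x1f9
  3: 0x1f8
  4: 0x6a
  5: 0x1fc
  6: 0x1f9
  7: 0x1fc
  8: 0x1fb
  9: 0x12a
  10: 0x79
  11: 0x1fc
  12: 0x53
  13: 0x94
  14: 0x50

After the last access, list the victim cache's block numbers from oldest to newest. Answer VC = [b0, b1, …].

#0 0x55→b10/s2 MISS; vc=[]
#1 0x1fe→b63/s7 MISS; vc=[]
#2 0x1f9→b63/s7 L1-HIT; vc=[]
#3 0x1f8→b63/s7 L1-HIT; vc=[]
#4 0x6a→b13/s5 MISS; vc=[]
#5 0x1fc→b63/s7 L1-HIT; vc=[]
#6 0x1f9→b63/s7 L1-HIT; vc=[]
#7 0x1fc→b63/s7 L1-HIT; vc=[]
#8 0x1fb→b63/s7 L1-HIT; vc=[]
#9 0x12a→b37/s5 MISS; vc=[13]
#10 0x79→b15/s7 MISS; vc=[13,63]
#11 0x1fc→b63/s7 VC-HIT; vc=[13,15]
#12 0x53→b10/s2 L1-HIT; vc=[13,15]
#13 0x94→b18/s2 MISS; vc=[13,15,10]
#14 0x50→b10/s2 VC-HIT; vc=[13,15,18]

VC = [13, 15, 18]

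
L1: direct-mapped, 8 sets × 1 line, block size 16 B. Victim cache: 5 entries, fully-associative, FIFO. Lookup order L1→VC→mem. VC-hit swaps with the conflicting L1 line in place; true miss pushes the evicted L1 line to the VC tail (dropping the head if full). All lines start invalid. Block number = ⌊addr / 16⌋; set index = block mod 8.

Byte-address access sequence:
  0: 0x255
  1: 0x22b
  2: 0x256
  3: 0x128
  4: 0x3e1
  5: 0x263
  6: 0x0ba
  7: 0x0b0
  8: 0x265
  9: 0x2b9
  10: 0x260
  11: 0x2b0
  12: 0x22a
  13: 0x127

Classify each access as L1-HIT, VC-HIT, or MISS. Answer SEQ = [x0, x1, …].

SEQ = [MISS, MISS, L1-HIT, MISS, MISS, MISS, MISS, L1-HIT, L1-HIT, MISS, L1-HIT, L1-HIT, VC-HIT, VC-HIT]

  [0] addr=0x255 blk=37 s=5: MISS | VC []
  [1] addr=0x22b blk=34 s=2: MISS | VC []
  [2] addr=0x256 blk=37 s=5: L1-HIT | VC []
  [3] addr=0x128 blk=18 s=2: MISS | VC [34]
  [4] addr=0x3e1 blk=62 s=6: MISS | VC [34]
  [5] addr=0x263 blk=38 s=6: MISS | VC [34, 62]
  [6] addr=0xba blk=11 s=3: MISS | VC [34, 62]
  [7] addr=0xb0 blk=11 s=3: L1-HIT | VC [34, 62]
  [8] addr=0x265 blk=38 s=6: L1-HIT | VC [34, 62]
  [9] addr=0x2b9 blk=43 s=3: MISS | VC [34, 62, 11]
  [10] addr=0x260 blk=38 s=6: L1-HIT | VC [34, 62, 11]
  [11] addr=0x2b0 blk=43 s=3: L1-HIT | VC [34, 62, 11]
  [12] addr=0x22a blk=34 s=2: VC-HIT | VC [18, 62, 11]
  [13] addr=0x127 blk=18 s=2: VC-HIT | VC [34, 62, 11]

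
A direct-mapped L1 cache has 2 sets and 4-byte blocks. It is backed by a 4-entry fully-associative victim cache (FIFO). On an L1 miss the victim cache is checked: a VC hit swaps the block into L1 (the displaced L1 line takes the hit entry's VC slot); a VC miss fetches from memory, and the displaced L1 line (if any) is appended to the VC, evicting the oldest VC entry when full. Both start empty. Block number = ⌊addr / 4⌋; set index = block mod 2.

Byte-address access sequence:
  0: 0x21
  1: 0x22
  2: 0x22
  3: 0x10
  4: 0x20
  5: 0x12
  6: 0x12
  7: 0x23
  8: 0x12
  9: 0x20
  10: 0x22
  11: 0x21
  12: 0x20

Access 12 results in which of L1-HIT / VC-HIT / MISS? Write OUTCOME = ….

  [0] addr=0x21 blk=8 s=0: MISS | VC []
  [1] addr=0x22 blk=8 s=0: L1-HIT | VC []
  [2] addr=0x22 blk=8 s=0: L1-HIT | VC []
  [3] addr=0x10 blk=4 s=0: MISS | VC [8]
  [4] addr=0x20 blk=8 s=0: VC-HIT | VC [4]
  [5] addr=0x12 blk=4 s=0: VC-HIT | VC [8]
  [6] addr=0x12 blk=4 s=0: L1-HIT | VC [8]
  [7] addr=0x23 blk=8 s=0: VC-HIT | VC [4]
  [8] addr=0x12 blk=4 s=0: VC-HIT | VC [8]
  [9] addr=0x20 blk=8 s=0: VC-HIT | VC [4]
  [10] addr=0x22 blk=8 s=0: L1-HIT | VC [4]
  [11] addr=0x21 blk=8 s=0: L1-HIT | VC [4]
  [12] addr=0x20 blk=8 s=0: L1-HIT | VC [4]

OUTCOME = L1-HIT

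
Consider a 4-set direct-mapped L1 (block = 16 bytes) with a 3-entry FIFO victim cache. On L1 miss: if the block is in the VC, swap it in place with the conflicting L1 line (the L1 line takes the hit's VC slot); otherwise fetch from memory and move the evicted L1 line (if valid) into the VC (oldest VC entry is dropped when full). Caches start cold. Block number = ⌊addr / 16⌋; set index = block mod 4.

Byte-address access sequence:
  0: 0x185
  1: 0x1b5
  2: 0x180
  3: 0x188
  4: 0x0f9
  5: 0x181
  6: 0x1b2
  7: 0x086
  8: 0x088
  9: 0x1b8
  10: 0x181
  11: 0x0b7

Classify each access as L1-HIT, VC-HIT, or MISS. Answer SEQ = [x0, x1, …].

0: 0x185 (blk 24, set 0) → MISS  vc=[]
1: 0x1b5 (blk 27, set 3) → MISS  vc=[]
2: 0x180 (blk 24, set 0) → L1-HIT  vc=[]
3: 0x188 (blk 24, set 0) → L1-HIT  vc=[]
4: 0xf9 (blk 15, set 3) → MISS  vc=[27]
5: 0x181 (blk 24, set 0) → L1-HIT  vc=[27]
6: 0x1b2 (blk 27, set 3) → VC-HIT  vc=[15]
7: 0x86 (blk 8, set 0) → MISS  vc=[15, 24]
8: 0x88 (blk 8, set 0) → L1-HIT  vc=[15, 24]
9: 0x1b8 (blk 27, set 3) → L1-HIT  vc=[15, 24]
10: 0x181 (blk 24, set 0) → VC-HIT  vc=[15, 8]
11: 0xb7 (blk 11, set 3) → MISS  vc=[15, 8, 27]

SEQ = [MISS, MISS, L1-HIT, L1-HIT, MISS, L1-HIT, VC-HIT, MISS, L1-HIT, L1-HIT, VC-HIT, MISS]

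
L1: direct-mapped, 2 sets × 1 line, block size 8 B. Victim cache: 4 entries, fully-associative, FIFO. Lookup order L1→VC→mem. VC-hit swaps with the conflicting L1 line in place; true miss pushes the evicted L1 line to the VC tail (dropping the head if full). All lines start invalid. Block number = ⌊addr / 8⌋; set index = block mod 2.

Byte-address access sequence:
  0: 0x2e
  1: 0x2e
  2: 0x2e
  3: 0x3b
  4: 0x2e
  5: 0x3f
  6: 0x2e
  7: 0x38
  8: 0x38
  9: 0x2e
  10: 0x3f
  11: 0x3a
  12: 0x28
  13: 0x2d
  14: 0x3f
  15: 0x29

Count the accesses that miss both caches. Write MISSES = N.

  [0] addr=0x2e blk=5 s=1: MISS | VC []
  [1] addr=0x2e blk=5 s=1: L1-HIT | VC []
  [2] addr=0x2e blk=5 s=1: L1-HIT | VC []
  [3] addr=0x3b blk=7 s=1: MISS | VC [5]
  [4] addr=0x2e blk=5 s=1: VC-HIT | VC [7]
  [5] addr=0x3f blk=7 s=1: VC-HIT | VC [5]
  [6] addr=0x2e blk=5 s=1: VC-HIT | VC [7]
  [7] addr=0x38 blk=7 s=1: VC-HIT | VC [5]
  [8] addr=0x38 blk=7 s=1: L1-HIT | VC [5]
  [9] addr=0x2e blk=5 s=1: VC-HIT | VC [7]
  [10] addr=0x3f blk=7 s=1: VC-HIT | VC [5]
  [11] addr=0x3a blk=7 s=1: L1-HIT | VC [5]
  [12] addr=0x28 blk=5 s=1: VC-HIT | VC [7]
  [13] addr=0x2d blk=5 s=1: L1-HIT | VC [7]
  [14] addr=0x3f blk=7 s=1: VC-HIT | VC [5]
  [15] addr=0x29 blk=5 s=1: VC-HIT | VC [7]

MISSES = 2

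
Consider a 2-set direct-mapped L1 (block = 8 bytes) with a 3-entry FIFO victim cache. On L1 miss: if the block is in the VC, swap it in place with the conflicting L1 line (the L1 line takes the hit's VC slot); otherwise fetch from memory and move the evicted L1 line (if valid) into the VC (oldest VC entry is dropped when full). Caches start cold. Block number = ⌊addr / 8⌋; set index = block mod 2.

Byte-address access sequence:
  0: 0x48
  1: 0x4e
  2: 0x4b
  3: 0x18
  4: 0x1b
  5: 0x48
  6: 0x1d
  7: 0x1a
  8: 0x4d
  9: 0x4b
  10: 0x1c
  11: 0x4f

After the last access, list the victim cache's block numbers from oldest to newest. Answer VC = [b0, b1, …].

0: 0x48 (blk 9, set 1) → MISS  vc=[]
1: 0x4e (blk 9, set 1) → L1-HIT  vc=[]
2: 0x4b (blk 9, set 1) → L1-HIT  vc=[]
3: 0x18 (blk 3, set 1) → MISS  vc=[9]
4: 0x1b (blk 3, set 1) → L1-HIT  vc=[9]
5: 0x48 (blk 9, set 1) → VC-HIT  vc=[3]
6: 0x1d (blk 3, set 1) → VC-HIT  vc=[9]
7: 0x1a (blk 3, set 1) → L1-HIT  vc=[9]
8: 0x4d (blk 9, set 1) → VC-HIT  vc=[3]
9: 0x4b (blk 9, set 1) → L1-HIT  vc=[3]
10: 0x1c (blk 3, set 1) → VC-HIT  vc=[9]
11: 0x4f (blk 9, set 1) → VC-HIT  vc=[3]

VC = [3]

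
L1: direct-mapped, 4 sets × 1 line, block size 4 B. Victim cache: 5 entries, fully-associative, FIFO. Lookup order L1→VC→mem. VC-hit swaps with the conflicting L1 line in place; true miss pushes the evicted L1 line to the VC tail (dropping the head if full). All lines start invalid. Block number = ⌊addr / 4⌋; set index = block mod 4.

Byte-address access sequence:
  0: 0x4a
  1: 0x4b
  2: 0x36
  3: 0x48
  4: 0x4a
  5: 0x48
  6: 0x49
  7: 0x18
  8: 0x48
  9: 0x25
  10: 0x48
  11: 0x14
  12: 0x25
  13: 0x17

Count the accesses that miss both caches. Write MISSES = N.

#0 0x4a→b18/s2 MISS; vc=[]
#1 0x4b→b18/s2 L1-HIT; vc=[]
#2 0x36→b13/s1 MISS; vc=[]
#3 0x48→b18/s2 L1-HIT; vc=[]
#4 0x4a→b18/s2 L1-HIT; vc=[]
#5 0x48→b18/s2 L1-HIT; vc=[]
#6 0x49→b18/s2 L1-HIT; vc=[]
#7 0x18→b6/s2 MISS; vc=[18]
#8 0x48→b18/s2 VC-HIT; vc=[6]
#9 0x25→b9/s1 MISS; vc=[6,13]
#10 0x48→b18/s2 L1-HIT; vc=[6,13]
#11 0x14→b5/s1 MISS; vc=[6,13,9]
#12 0x25→b9/s1 VC-HIT; vc=[6,13,5]
#13 0x17→b5/s1 VC-HIT; vc=[6,13,9]

MISSES = 5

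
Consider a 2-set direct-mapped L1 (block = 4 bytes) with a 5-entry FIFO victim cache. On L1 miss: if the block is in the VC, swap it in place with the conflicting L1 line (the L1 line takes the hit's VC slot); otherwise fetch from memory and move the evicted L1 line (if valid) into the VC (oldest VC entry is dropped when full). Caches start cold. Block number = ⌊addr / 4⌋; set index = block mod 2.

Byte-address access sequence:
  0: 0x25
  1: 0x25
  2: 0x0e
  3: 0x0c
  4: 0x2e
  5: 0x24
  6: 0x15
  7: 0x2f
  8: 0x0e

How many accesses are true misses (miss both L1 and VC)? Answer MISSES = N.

  [0] addr=0x25 blk=9 s=1: MISS | VC []
  [1] addr=0x25 blk=9 s=1: L1-HIT | VC []
  [2] addr=0xe blk=3 s=1: MISS | VC [9]
  [3] addr=0xc blk=3 s=1: L1-HIT | VC [9]
  [4] addr=0x2e blk=11 s=1: MISS | VC [9, 3]
  [5] addr=0x24 blk=9 s=1: VC-HIT | VC [11, 3]
  [6] addr=0x15 blk=5 s=1: MISS | VC [11, 3, 9]
  [7] addr=0x2f blk=11 s=1: VC-HIT | VC [5, 3, 9]
  [8] addr=0xe blk=3 s=1: VC-HIT | VC [5, 11, 9]

MISSES = 4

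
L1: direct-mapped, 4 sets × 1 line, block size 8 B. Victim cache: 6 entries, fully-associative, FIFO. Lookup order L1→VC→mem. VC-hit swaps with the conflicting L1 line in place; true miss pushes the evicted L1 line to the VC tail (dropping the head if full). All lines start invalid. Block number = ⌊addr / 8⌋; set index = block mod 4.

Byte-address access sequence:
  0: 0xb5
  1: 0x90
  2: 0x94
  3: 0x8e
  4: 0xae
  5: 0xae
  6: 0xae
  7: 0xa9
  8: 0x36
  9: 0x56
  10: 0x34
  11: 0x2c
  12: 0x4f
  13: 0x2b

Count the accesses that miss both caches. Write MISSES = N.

#0 0xb5→b22/s2 MISS; vc=[]
#1 0x90→b18/s2 MISS; vc=[22]
#2 0x94→b18/s2 L1-HIT; vc=[22]
#3 0x8e→b17/s1 MISS; vc=[22]
#4 0xae→b21/s1 MISS; vc=[22,17]
#5 0xae→b21/s1 L1-HIT; vc=[22,17]
#6 0xae→b21/s1 L1-HIT; vc=[22,17]
#7 0xa9→b21/s1 L1-HIT; vc=[22,17]
#8 0x36→b6/s2 MISS; vc=[22,17,18]
#9 0x56→b10/s2 MISS; vc=[22,17,18,6]
#10 0x34→b6/s2 VC-HIT; vc=[22,17,18,10]
#11 0x2c→b5/s1 MISS; vc=[22,17,18,10,21]
#12 0x4f→b9/s1 MISS; vc=[22,17,18,10,21,5]
#13 0x2b→b5/s1 VC-HIT; vc=[22,17,18,10,21,9]

MISSES = 8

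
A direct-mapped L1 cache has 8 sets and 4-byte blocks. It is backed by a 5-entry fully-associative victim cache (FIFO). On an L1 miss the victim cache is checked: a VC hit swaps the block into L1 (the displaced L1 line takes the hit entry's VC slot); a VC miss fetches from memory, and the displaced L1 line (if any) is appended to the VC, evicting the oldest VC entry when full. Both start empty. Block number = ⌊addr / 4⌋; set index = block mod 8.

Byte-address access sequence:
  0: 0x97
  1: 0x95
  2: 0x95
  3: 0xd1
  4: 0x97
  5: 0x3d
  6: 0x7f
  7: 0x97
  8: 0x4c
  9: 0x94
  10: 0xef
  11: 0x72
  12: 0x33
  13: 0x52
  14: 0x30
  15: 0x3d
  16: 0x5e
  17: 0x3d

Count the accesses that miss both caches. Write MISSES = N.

0: 0x97 (blk 37, set 5) → MISS  vc=[]
1: 0x95 (blk 37, set 5) → L1-HIT  vc=[]
2: 0x95 (blk 37, set 5) → L1-HIT  vc=[]
3: 0xd1 (blk 52, set 4) → MISS  vc=[]
4: 0x97 (blk 37, set 5) → L1-HIT  vc=[]
5: 0x3d (blk 15, set 7) → MISS  vc=[]
6: 0x7f (blk 31, set 7) → MISS  vc=[15]
7: 0x97 (blk 37, set 5) → L1-HIT  vc=[15]
8: 0x4c (blk 19, set 3) → MISS  vc=[15]
9: 0x94 (blk 37, set 5) → L1-HIT  vc=[15]
10: 0xef (blk 59, set 3) → MISS  vc=[15, 19]
11: 0x72 (blk 28, set 4) → MISS  vc=[15, 19, 52]
12: 0x33 (blk 12, set 4) → MISS  vc=[15, 19, 52, 28]
13: 0x52 (blk 20, set 4) → MISS  vc=[15, 19, 52, 28, 12]
14: 0x30 (blk 12, set 4) → VC-HIT  vc=[15, 19, 52, 28, 20]
15: 0x3d (blk 15, set 7) → VC-HIT  vc=[31, 19, 52, 28, 20]
16: 0x5e (blk 23, set 7) → MISS  vc=[19, 52, 28, 20, 15]
17: 0x3d (blk 15, set 7) → VC-HIT  vc=[19, 52, 28, 20, 23]

MISSES = 10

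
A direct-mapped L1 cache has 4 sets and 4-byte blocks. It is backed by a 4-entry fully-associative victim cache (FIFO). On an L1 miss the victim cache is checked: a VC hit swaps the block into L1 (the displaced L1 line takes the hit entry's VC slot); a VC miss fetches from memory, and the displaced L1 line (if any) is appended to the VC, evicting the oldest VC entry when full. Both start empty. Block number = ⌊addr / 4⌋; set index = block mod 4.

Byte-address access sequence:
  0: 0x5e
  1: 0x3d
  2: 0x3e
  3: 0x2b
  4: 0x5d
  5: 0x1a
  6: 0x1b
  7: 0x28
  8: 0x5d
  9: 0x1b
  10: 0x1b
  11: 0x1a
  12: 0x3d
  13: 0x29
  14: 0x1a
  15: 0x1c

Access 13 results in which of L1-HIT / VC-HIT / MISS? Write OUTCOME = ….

OUTCOME = VC-HIT

#0 0x5e→b23/s3 MISS; vc=[]
#1 0x3d→b15/s3 MISS; vc=[23]
#2 0x3e→b15/s3 L1-HIT; vc=[23]
#3 0x2b→b10/s2 MISS; vc=[23]
#4 0x5d→b23/s3 VC-HIT; vc=[15]
#5 0x1a→b6/s2 MISS; vc=[15,10]
#6 0x1b→b6/s2 L1-HIT; vc=[15,10]
#7 0x28→b10/s2 VC-HIT; vc=[15,6]
#8 0x5d→b23/s3 L1-HIT; vc=[15,6]
#9 0x1b→b6/s2 VC-HIT; vc=[15,10]
#10 0x1b→b6/s2 L1-HIT; vc=[15,10]
#11 0x1a→b6/s2 L1-HIT; vc=[15,10]
#12 0x3d→b15/s3 VC-HIT; vc=[23,10]
#13 0x29→b10/s2 VC-HIT; vc=[23,6]
#14 0x1a→b6/s2 VC-HIT; vc=[23,10]
#15 0x1c→b7/s3 MISS; vc=[23,10,15]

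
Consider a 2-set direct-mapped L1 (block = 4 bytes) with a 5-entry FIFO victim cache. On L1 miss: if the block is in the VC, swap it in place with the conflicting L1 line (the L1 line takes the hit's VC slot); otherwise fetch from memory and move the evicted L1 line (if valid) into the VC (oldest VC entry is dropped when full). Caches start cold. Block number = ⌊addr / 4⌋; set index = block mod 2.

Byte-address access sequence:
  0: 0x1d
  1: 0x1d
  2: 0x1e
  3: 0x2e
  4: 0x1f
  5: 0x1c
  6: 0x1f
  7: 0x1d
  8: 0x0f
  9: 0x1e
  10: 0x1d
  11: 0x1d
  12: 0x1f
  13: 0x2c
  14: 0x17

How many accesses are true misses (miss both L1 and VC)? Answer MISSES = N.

MISSES = 4

  [0] addr=0x1d blk=7 s=1: MISS | VC []
  [1] addr=0x1d blk=7 s=1: L1-HIT | VC []
  [2] addr=0x1e blk=7 s=1: L1-HIT | VC []
  [3] addr=0x2e blk=11 s=1: MISS | VC [7]
  [4] addr=0x1f blk=7 s=1: VC-HIT | VC [11]
  [5] addr=0x1c blk=7 s=1: L1-HIT | VC [11]
  [6] addr=0x1f blk=7 s=1: L1-HIT | VC [11]
  [7] addr=0x1d blk=7 s=1: L1-HIT | VC [11]
  [8] addr=0xf blk=3 s=1: MISS | VC [11, 7]
  [9] addr=0x1e blk=7 s=1: VC-HIT | VC [11, 3]
  [10] addr=0x1d blk=7 s=1: L1-HIT | VC [11, 3]
  [11] addr=0x1d blk=7 s=1: L1-HIT | VC [11, 3]
  [12] addr=0x1f blk=7 s=1: L1-HIT | VC [11, 3]
  [13] addr=0x2c blk=11 s=1: VC-HIT | VC [7, 3]
  [14] addr=0x17 blk=5 s=1: MISS | VC [7, 3, 11]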